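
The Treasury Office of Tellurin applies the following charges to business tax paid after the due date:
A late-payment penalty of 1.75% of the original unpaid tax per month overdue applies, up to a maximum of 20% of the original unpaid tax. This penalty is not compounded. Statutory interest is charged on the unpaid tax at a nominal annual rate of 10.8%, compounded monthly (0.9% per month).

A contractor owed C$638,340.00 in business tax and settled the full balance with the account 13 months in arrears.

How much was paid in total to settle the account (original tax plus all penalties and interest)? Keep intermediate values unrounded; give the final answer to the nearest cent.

Penalty (uncapped): 13 × 1.75% × C$638,340.00 = C$145,222.35; cap = 20% × C$638,340.00 = C$127,668.00 → penalty = C$127,668.00
Interest: C$638,340.00 × ((1 + 0.009)^13 − 1) = C$638,340.00 × 0.1235313… = C$78,854.9458…
Total = C$638,340.00 + C$127,668.0000 + C$78,854.9458… = C$844,862.95

C$844,862.95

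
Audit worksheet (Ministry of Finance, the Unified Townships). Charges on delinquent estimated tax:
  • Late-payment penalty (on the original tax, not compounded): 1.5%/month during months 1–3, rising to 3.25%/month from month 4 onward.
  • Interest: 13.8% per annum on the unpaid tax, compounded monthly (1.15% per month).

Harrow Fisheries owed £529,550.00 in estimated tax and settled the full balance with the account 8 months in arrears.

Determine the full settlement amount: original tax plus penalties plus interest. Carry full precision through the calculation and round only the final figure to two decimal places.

Penalty, months 1–3: 3 × 1.5% × £529,550.00 = £23,829.75
Penalty, months 4–8: 5 × 3.25% × £529,550.00 = £86,051.88…
Interest: £529,550.00 × ((1 + 0.0115)^8 − 1) = £529,550.00 × 0.0957894… = £50,725.2792…
Total = £529,550.00 + £109,881.6250 + £50,725.2792… = £690,156.90

£690,156.90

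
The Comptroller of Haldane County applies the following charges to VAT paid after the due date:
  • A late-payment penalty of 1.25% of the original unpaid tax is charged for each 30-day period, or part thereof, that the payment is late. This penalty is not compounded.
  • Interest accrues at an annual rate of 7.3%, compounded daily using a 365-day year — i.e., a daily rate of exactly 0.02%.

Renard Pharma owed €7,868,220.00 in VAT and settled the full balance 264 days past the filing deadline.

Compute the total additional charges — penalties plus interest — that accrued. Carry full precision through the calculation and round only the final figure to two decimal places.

Penalty periods: ⌈264/30⌉ = 9; penalty = 9 × 1.25% × €7,868,220.00 = €885,174.75
Interest: €7,868,220.00 × ((1 + 0.0002)^264 − 1) = €7,868,220.00 × 0.05421321… = €426,561.5006…
Penalties + interest = €885,174.7500 + €426,561.5006… = €1,311,736.25

€1,311,736.25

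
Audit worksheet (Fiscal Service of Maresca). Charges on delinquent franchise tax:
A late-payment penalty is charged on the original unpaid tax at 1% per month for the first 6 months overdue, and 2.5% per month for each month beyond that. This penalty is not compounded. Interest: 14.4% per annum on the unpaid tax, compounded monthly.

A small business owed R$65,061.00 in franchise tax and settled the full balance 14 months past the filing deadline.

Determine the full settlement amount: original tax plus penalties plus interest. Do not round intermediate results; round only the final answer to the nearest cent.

Penalty, months 1–6: 6 × 1% × R$65,061.00 = R$3,903.66
Penalty, months 7–14: 8 × 2.5% × R$65,061.00 = R$13,012.20
Interest (14.4%/yr ÷ 12 = 1.2%/month): R$65,061.00 × ((1 + 0.012)^14 − 1) = R$11,825.1136…
Total = R$65,061.00 + R$16,915.8600 + R$11,825.1136… = R$93,801.97

R$93,801.97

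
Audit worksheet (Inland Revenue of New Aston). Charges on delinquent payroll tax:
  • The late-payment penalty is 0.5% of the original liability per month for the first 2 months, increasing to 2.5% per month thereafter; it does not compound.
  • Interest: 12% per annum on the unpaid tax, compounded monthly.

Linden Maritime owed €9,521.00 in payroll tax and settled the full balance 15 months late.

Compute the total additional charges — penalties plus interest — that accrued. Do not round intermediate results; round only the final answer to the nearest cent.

Penalty, months 1–2: 2 × 0.5% × €9,521.00 = €95.21
Penalty, months 3–15: 13 × 2.5% × €9,521.00 = €3,094.33…
Interest (12%/yr ÷ 12 = 1%/month): €9,521.00 × ((1 + 0.01)^15 − 1) = €1,532.5854…
Penalties + interest = €3,189.5350 + €1,532.5854… = €4,722.12

€4,722.12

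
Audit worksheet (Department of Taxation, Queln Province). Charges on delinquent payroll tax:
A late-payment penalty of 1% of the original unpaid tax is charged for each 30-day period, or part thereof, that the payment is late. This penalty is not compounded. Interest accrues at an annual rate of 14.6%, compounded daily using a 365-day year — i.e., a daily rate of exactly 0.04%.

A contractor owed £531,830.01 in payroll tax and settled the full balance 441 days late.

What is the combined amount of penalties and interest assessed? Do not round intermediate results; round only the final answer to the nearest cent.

Penalty periods: ⌈441/30⌉ = 15; penalty = 15 × 1% × £531,830.01 = £79,774.50…
Interest: £531,830.01 × ((1 + 0.0004)^441 − 1) = £531,830.01 × 0.19287306… = £102,575.6789…
Penalties + interest = £79,774.5015 + £102,575.6789… = £182,350.18

£182,350.18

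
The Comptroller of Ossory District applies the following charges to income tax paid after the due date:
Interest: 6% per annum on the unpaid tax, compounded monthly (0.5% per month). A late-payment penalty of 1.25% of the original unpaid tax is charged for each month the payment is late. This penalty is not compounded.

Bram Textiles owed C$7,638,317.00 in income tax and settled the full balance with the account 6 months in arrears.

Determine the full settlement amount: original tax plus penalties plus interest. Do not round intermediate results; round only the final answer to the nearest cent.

Late-payment penalty: 6 × 1.25% × C$7,638,317.00 = C$572,873.78…
Interest: C$7,638,317.00 × ((1 + 0.005)^6 − 1) = C$7,638,317.00 × 0.0303775… = C$232,033.0464…
Total = C$7,638,317.00 + C$572,873.7750 + C$232,033.0464… = C$8,443,223.82

C$8,443,223.82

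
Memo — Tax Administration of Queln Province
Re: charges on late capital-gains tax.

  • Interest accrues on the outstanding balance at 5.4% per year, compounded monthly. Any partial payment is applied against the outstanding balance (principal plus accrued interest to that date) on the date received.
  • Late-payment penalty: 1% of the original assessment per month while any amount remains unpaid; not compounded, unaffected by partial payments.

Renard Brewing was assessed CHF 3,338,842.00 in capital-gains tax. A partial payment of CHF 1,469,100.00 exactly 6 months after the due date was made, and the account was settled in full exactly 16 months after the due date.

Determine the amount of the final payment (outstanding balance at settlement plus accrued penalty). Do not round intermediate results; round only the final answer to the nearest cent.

Monthly rate = 5.4% ÷ 12 = 0.45%
Balance at month 6: CHF 3,338,842.0000 × (1 + 0.0045)^6 = CHF 3,430,011.0129…
After CHF 1,469,100.00 payment: CHF 3,430,011.0129… − CHF 1,469,100.00 = CHF 1,960,911.0129…
Balance at month 16: CHF 1,960,911.0129… × (1 + 0.0045)^10 = CHF 2,050,960.5009…
Penalty: 16 × 1% × CHF 3,338,842.00 = CHF 534,214.72
Final settlement = outstanding balance + penalty = CHF 2,050,960.5009… + CHF 534,214.72 = CHF 2,585,175.22

CHF 2,585,175.22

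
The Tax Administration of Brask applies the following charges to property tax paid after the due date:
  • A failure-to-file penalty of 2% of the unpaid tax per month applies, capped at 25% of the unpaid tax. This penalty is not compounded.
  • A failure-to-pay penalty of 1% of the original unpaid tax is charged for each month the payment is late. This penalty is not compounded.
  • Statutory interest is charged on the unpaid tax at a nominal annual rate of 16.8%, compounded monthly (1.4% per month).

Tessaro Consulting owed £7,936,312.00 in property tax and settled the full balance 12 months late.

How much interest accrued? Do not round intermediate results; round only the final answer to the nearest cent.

Interest: £7,936,312.00 × ((1 + 0.014)^12 − 1) = £7,936,312.00 × 0.1815591… = £1,440,909.8935…

£1,440,909.89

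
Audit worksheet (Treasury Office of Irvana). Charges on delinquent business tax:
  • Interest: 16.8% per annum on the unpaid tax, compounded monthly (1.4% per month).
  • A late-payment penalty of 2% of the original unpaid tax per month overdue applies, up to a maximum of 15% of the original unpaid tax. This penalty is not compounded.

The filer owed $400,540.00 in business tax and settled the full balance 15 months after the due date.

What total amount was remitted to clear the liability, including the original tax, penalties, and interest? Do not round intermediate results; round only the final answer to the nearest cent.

Penalty (uncapped): 15 × 2% × $400,540.00 = $120,162.00; cap = 15% × $400,540.00 = $60,081.00 → penalty = $60,081.00
Interest: $400,540.00 × ((1 + 0.014)^15 − 1) = $400,540.00 × 0.2318826… = $92,878.2611…
Total = $400,540.00 + $60,081.0000 + $92,878.2611… = $553,499.26

$553,499.26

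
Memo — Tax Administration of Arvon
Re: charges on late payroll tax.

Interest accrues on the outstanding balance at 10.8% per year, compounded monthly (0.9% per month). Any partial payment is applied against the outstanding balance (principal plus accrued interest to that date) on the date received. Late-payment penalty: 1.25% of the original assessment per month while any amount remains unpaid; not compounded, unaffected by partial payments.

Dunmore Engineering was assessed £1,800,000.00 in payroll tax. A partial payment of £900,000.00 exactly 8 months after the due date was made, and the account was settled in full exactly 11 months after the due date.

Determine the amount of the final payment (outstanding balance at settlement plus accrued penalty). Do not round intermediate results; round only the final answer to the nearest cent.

Balance at month 8: £1,800,000.0000 × (1 + 0.009)^8 = £1,933,756.7159…
After £900,000.00 payment: £1,933,756.7159… − £900,000.00 = £1,033,756.7159…
Balance at month 11: £1,033,756.7159… × (1 + 0.009)^3 = £1,061,920.1037…
Penalty: 11 × 1.25% × £1,800,000.00 = £247,500.00
Final settlement = outstanding balance + penalty = £1,061,920.1037… + £247,500.00 = £1,309,420.10

£1,309,420.10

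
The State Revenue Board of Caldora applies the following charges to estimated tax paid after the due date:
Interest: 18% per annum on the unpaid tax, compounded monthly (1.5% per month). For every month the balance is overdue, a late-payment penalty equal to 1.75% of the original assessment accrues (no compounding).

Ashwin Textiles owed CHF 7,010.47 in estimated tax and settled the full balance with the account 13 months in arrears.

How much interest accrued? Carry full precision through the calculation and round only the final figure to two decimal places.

Interest: CHF 7,010.47 × ((1 + 0.015)^13 − 1) = CHF 7,010.47 × 0.2135524… = CHF 1,497.1030…

CHF 1,497.10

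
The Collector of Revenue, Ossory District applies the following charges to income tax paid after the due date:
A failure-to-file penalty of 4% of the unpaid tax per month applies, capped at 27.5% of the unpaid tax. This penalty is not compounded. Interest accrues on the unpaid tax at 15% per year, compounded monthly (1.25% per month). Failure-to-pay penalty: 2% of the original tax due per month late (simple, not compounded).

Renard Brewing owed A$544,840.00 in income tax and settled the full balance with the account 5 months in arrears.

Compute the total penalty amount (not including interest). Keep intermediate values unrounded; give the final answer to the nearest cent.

Failure-to-file: 5 × 4% × A$544,840.00 = A$108,968.00 (under the 27.5% cap)
Failure-to-pay penalty: 5 × 2% × A$544,840.00 = A$54,484.00
Total penalty = A$108,968.00 + A$54,484.00 = A$163,452.00

A$163,452.00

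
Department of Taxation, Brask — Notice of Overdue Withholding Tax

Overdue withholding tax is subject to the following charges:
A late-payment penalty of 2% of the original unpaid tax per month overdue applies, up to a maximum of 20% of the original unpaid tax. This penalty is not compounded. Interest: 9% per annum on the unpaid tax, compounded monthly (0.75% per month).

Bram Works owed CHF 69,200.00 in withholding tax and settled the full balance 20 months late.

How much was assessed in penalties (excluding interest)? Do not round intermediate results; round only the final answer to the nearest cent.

CHF 13,840.00

Penalty (uncapped): 20 × 2% × CHF 69,200.00 = CHF 27,680.00; cap = 20% × CHF 69,200.00 = CHF 13,840.00 → penalty = CHF 13,840.00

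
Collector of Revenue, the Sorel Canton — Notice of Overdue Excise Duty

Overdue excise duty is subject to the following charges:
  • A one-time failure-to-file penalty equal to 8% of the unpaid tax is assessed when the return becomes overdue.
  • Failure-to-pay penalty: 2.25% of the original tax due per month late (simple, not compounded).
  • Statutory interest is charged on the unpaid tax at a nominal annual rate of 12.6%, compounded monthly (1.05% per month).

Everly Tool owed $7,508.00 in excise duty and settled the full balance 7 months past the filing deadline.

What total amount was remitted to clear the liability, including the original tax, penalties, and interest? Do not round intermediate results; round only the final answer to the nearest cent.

Failure-to-file penalty: 8% × $7,508.00 = $600.64
Failure-to-pay penalty: 7 × 2.25% × $7,508.00 = $1,182.51
Interest: $7,508.00 × ((1 + 0.0105)^7 − 1) = $7,508.00 × 0.0758562… = $569.5283…
Total = $7,508.00 + $1,783.1500 + $569.5283… = $9,860.68

$9,860.68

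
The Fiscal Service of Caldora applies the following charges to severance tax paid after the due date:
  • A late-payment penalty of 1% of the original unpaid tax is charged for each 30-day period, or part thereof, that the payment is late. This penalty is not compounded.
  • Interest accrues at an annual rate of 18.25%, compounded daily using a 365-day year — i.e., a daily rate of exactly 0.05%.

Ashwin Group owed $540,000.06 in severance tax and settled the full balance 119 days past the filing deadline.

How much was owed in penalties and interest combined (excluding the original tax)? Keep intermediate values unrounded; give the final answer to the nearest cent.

$54,696.59

Penalty periods: ⌈119/30⌉ = 4; penalty = 4 × 1% × $540,000.06 = $21,600.00…
Interest: $540,000.06 × ((1 + 0.0005)^119 − 1) = $540,000.06 × 0.06128998… = $33,096.5926…
Penalties + interest = $21,600.0024 + $33,096.5926… = $54,696.59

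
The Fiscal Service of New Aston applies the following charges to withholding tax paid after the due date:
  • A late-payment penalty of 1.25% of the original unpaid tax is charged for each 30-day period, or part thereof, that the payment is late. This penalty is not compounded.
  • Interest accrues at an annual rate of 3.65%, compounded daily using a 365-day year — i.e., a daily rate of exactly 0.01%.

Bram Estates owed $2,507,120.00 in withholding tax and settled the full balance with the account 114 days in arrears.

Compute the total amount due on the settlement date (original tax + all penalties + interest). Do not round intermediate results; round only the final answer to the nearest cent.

Penalty periods: ⌈114/30⌉ = 4; penalty = 4 × 1.25% × $2,507,120.00 = $125,356.00
Interest: $2,507,120.00 × ((1 + 0.0001)^114 − 1) = $2,507,120.00 × 0.01146465… = $28,743.2561…
Total = $2,507,120.00 + $125,356.0000 + $28,743.2561… = $2,661,219.26

$2,661,219.26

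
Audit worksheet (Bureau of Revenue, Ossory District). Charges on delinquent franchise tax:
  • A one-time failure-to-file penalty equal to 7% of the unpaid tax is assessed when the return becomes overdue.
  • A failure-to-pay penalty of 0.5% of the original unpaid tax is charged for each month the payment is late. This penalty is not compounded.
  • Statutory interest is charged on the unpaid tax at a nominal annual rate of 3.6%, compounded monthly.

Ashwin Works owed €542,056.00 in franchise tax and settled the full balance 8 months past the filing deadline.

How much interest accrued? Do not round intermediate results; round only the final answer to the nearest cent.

Interest (3.6%/yr ÷ 12 = 0.3%/month): €542,056.00 × ((1 + 0.003)^8 − 1) = €13,146.7648…

€13,146.76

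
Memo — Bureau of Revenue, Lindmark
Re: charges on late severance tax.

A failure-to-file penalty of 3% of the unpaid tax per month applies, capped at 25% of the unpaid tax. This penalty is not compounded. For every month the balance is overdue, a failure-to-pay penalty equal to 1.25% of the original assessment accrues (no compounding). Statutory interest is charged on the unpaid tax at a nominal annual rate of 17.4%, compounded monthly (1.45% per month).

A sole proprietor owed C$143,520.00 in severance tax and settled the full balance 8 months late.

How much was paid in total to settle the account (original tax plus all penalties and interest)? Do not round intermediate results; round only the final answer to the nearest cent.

Failure-to-file: 8 × 3% × C$143,520.00 = C$34,444.80 (under the 25% cap)
Failure-to-pay penalty: 8 × 1.25% × C$143,520.00 = C$14,352.00
Interest: C$143,520.00 × ((1 + 0.0145)^8 − 1) = C$143,520.00 × 0.1220609… = C$17,518.1737…
Total = C$143,520.00 + C$48,796.8000 + C$17,518.1737… = C$209,834.97

C$209,834.97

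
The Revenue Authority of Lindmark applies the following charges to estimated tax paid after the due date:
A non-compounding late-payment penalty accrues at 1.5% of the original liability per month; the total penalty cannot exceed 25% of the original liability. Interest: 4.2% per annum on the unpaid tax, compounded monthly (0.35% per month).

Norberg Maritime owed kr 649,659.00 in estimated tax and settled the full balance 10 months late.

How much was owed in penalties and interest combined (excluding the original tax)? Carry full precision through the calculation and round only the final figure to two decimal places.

Penalty: 10 × 1.5% × kr 649,659.00 = kr 97,448.85 (below the 25% cap of kr 162,414.75)
Interest: kr 649,659.00 × ((1 + 0.0035)^10 − 1) = kr 649,659.00 × 0.0355564… = kr 23,099.5526…
Penalties + interest = kr 97,448.8500 + kr 23,099.5526… = kr 120,548.40

kr 120,548.40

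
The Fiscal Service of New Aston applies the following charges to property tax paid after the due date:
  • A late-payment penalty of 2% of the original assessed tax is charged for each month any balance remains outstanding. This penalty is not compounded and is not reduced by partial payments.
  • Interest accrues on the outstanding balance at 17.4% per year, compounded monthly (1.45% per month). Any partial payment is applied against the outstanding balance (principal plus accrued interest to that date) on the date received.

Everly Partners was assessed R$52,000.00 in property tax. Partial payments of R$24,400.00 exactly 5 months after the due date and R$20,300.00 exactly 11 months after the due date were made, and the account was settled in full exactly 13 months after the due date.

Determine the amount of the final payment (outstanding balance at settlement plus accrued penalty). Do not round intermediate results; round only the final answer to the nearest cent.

Balance at month 5: R$52,000.0000 × (1 + 0.0145)^5 = R$55,880.9268…
After R$24,400.00 payment: R$55,880.9268… − R$24,400.00 = R$31,480.9268…
Balance at month 11: R$31,480.9268… × (1 + 0.0145)^6 = R$34,320.9909…
After R$20,300.00 payment: R$34,320.9909… − R$20,300.00 = R$14,020.9909…
Balance at month 13: R$14,020.9909… × (1 + 0.0145)^2 = R$14,430.5475…
Penalty: 13 × 2% × R$52,000.00 = R$13,520.00
Final settlement = outstanding balance + penalty = R$14,430.5475… + R$13,520.00 = R$27,950.55

R$27,950.55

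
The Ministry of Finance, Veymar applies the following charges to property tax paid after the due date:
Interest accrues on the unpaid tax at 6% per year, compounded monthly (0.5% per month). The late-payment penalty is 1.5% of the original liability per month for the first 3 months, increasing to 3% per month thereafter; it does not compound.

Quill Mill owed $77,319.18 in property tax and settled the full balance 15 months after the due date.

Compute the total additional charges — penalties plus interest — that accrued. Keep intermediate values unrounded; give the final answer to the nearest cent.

$37,320.63

Penalty, months 1–3: 3 × 1.5% × $77,319.18 = $3,479.36…
Penalty, months 4–15: 12 × 3% × $77,319.18 = $27,834.90…
Interest: $77,319.18 × ((1 + 0.005)^15 − 1) = $77,319.18 × 0.0776827… = $6,006.3656…
Penalties + interest = $31,314.2679 + $6,006.3656… = $37,320.63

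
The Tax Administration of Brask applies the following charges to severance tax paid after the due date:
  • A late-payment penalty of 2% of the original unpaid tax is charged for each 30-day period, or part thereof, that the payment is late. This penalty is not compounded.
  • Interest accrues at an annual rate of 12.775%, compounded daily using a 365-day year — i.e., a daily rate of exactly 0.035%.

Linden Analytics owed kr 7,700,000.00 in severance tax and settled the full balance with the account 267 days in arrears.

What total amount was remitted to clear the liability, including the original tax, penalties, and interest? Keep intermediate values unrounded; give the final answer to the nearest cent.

Penalty periods: ⌈267/30⌉ = 9; penalty = 9 × 2% × kr 7,700,000.00 = kr 1,386,000.00
Interest: kr 7,700,000.00 × ((1 + 0.00035)^267 − 1) = kr 7,700,000.00 × 0.09793775… = kr 754,120.6968…
Total = kr 7,700,000.00 + kr 1,386,000.0000 + kr 754,120.6968… = kr 9,840,120.70

kr 9,840,120.70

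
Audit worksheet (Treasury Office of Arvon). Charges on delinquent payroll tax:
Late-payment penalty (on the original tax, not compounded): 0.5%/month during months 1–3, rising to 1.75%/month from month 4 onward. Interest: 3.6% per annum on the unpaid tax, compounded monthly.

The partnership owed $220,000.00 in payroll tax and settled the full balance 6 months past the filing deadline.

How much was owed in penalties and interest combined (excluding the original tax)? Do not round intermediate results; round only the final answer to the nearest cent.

Penalty, months 1–3: 3 × 0.5% × $220,000.00 = $3,300.00
Penalty, months 4–6: 3 × 1.75% × $220,000.00 = $11,550.00
Interest (3.6%/yr ÷ 12 = 0.3%/month): $220,000.00 × ((1 + 0.003)^6 − 1) = $3,989.8191…
Penalties + interest = $14,850.0000 + $3,989.8191… = $18,839.82

$18,839.82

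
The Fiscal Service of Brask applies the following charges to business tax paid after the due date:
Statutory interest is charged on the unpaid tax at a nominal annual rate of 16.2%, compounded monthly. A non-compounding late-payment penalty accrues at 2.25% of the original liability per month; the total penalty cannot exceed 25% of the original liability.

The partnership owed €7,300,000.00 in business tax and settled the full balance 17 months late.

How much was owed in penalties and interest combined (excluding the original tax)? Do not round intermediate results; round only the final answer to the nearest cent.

Penalty (uncapped): 17 × 2.25% × €7,300,000.00 = €2,792,250.00; cap = 25% × €7,300,000.00 = €1,825,000.00 → penalty = €1,825,000.00
Interest (16.2%/yr ÷ 12 = 1.35%/month): €7,300,000.00 × ((1 + 0.0135)^17 − 1) = €1,869,098.9941…
Penalties + interest = €1,825,000.0000 + €1,869,098.9941… = €3,694,098.99

€3,694,098.99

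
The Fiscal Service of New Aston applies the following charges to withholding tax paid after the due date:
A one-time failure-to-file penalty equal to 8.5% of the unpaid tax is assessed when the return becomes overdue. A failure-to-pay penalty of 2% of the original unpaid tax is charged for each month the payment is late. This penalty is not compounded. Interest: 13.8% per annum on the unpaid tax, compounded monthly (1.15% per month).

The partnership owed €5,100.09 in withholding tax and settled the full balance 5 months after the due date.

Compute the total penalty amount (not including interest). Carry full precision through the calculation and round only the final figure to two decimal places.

€943.52

Failure-to-file penalty: 8.5% × €5,100.09 = €433.51…
Failure-to-pay penalty = 2% × €5,100.09 × 5 mo = €510.01…
Total penalty = €433.51… + €510.01… = €943.52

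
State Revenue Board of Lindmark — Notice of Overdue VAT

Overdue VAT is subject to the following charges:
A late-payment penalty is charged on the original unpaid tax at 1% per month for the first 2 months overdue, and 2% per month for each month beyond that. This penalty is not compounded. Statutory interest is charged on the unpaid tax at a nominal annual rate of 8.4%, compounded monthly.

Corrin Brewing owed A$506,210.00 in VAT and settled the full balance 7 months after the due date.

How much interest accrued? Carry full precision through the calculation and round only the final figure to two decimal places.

A$25,331.30

Interest (8.4%/yr ÷ 12 = 0.7%/month): A$506,210.00 × ((1 + 0.007)^7 − 1) = A$25,331.2999…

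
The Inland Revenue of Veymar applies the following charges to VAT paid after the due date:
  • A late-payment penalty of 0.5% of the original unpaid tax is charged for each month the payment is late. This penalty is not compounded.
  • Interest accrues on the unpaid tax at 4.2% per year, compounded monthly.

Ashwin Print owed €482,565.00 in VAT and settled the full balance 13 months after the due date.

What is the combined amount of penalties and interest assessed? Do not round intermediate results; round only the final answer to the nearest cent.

€53,790.49

Late-payment penalty: 13 × 0.5% × €482,565.00 = €31,366.73…
Interest (4.2%/yr ÷ 12 = 0.35%/month): €482,565.00 × ((1 + 0.0035)^13 − 1) = €22,423.7678…
Penalties + interest = €31,366.7250 + €22,423.7678… = €53,790.49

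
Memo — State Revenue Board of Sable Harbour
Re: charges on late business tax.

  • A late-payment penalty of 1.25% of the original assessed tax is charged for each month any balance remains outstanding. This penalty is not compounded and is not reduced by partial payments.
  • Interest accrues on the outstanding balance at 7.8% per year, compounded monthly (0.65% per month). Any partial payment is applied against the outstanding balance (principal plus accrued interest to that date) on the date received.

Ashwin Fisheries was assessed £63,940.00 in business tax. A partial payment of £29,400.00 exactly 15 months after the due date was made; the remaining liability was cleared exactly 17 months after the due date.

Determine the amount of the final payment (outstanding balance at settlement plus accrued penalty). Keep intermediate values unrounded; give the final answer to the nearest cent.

Balance at month 15: £63,940.0000 × (1 + 0.0065)^15 = £70,465.9515…
After £29,400.00 payment: £70,465.9515… − £29,400.00 = £41,065.9515…
Balance at month 17: £41,065.9515… × (1 + 0.0065)^2 = £41,601.5439…
Penalty: 17 × 1.25% × £63,940.00 = £13,587.25
Final settlement = outstanding balance + penalty = £41,601.5439… + £13,587.25 = £55,188.79

£55,188.79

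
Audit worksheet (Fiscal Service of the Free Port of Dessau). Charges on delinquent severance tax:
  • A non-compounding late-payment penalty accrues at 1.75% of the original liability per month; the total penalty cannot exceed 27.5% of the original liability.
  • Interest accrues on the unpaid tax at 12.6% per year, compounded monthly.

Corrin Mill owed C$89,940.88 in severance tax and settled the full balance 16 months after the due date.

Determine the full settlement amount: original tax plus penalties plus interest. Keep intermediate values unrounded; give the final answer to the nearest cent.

C$131,034.95

Penalty (uncapped): 16 × 1.75% × C$89,940.88 = C$25,183.45…; cap = 27.5% × C$89,940.88 = C$24,733.74… → penalty = C$24,733.74…
Interest (12.6%/yr ÷ 12 = 1.05%/month): C$89,940.88 × ((1 + 0.0105)^16 − 1) = C$16,360.3325…
Total = C$89,940.88 + C$24,733.7420 + C$16,360.3325… = C$131,034.95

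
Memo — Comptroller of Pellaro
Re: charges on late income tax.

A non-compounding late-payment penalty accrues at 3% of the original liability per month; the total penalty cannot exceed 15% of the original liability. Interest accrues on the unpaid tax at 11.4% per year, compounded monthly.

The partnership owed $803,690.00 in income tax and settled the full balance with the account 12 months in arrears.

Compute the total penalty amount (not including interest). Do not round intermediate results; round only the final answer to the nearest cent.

$120,553.50

Penalty (uncapped): 12 × 3% × $803,690.00 = $289,328.40; cap = 15% × $803,690.00 = $120,553.50 → penalty = $120,553.50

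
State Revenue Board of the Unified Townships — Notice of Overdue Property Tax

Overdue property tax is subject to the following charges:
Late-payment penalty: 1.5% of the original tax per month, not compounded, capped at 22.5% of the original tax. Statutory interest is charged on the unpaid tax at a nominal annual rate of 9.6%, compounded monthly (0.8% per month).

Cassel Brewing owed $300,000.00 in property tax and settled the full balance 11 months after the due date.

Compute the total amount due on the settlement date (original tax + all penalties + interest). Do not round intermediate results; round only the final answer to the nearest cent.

$376,981.75

Penalty: 11 × 1.5% × $300,000.00 = $49,500.00 (below the 22.5% cap of $67,500.00)
Interest: $300,000.00 × ((1 + 0.008)^11 − 1) = $300,000.00 × 0.0916058… = $27,481.7541…
Total = $300,000.00 + $49,500.0000 + $27,481.7541… = $376,981.75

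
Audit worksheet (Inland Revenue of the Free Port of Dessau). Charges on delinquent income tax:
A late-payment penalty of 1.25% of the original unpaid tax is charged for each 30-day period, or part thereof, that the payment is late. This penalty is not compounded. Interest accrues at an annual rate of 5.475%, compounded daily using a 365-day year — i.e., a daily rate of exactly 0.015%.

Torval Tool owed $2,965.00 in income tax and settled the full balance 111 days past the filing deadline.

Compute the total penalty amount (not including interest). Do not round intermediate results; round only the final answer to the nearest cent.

$148.25

Penalty periods: ⌈111/30⌉ = 4; penalty = 4 × 1.25% × $2,965.00 = $148.25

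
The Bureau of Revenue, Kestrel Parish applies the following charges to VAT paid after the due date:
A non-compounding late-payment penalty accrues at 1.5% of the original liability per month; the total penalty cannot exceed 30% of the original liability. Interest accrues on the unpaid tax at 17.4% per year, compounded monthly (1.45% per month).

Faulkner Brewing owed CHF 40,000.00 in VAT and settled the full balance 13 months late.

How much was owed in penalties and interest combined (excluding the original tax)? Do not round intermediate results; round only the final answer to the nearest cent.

Penalty: 13 × 1.5% × CHF 40,000.00 = CHF 7,800.00 (below the 30% cap of CHF 12,000.00)
Interest: CHF 40,000.00 × ((1 + 0.0145)^13 − 1) = CHF 40,000.00 × 0.2058039… = CHF 8,232.1542…
Penalties + interest = CHF 7,800.0000 + CHF 8,232.1542… = CHF 16,032.15

CHF 16,032.15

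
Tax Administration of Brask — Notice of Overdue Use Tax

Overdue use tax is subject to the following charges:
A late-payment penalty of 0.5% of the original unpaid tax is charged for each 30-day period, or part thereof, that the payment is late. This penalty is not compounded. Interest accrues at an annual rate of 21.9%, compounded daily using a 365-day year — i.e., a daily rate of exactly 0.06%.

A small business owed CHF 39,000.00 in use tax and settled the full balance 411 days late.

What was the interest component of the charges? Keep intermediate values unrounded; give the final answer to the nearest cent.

CHF 10,903.33

Interest: CHF 39,000.00 × ((1 + 0.0006)^411 − 1) = CHF 39,000.00 × 0.27957252… = CHF 10,903.3281…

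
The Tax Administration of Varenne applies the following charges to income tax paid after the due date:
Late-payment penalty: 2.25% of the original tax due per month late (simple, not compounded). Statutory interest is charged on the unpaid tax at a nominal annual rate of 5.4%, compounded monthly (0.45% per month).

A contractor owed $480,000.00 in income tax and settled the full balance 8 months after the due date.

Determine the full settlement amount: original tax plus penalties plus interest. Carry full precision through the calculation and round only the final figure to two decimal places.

$583,954.62

Late-payment penalty = 2.25% × $480,000.00 × 8 mo = $86,400.00
Interest: $480,000.00 × ((1 + 0.0045)^8 − 1) = $480,000.00 × 0.0365721… = $17,554.6233…
Total = $480,000.00 + $86,400.0000 + $17,554.6233… = $583,954.62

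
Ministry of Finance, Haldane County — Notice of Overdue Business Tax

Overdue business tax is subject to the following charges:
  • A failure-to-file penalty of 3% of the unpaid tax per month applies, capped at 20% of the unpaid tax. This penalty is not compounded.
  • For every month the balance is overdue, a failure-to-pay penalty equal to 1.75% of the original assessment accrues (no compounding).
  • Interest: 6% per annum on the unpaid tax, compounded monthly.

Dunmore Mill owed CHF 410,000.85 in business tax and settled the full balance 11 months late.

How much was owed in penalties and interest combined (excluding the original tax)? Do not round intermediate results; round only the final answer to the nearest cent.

Failure-to-file: 11 × 3% × CHF 410,000.85 = CHF 135,300.28…, capped at 20% × CHF 410,000.85 = CHF 82,000.17
Failure-to-pay penalty: 11 × 1.75% × CHF 410,000.85 = CHF 78,925.16…
Interest (6%/yr ÷ 12 = 0.5%/month): CHF 410,000.85 × ((1 + 0.005)^11 − 1) = CHF 23,122.3393…
Penalties + interest = CHF 160,925.3336… + CHF 23,122.3393… = CHF 184,047.67

CHF 184,047.67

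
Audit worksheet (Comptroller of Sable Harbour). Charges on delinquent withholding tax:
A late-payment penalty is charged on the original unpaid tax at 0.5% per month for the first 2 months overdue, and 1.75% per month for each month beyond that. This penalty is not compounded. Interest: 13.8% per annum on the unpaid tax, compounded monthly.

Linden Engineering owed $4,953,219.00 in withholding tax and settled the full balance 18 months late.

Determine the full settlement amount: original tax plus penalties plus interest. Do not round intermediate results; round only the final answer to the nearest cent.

Penalty, months 1–2: 2 × 0.5% × $4,953,219.00 = $49,532.19
Penalty, months 3–18: 16 × 1.75% × $4,953,219.00 = $1,386,901.32
Interest (13.8%/yr ÷ 12 = 1.15%/month): $4,953,219.00 × ((1 + 0.0115)^18 − 1) = $1,131,961.9650…
Total = $4,953,219.00 + $1,436,433.5100 + $1,131,961.9650… = $7,521,614.47

$7,521,614.47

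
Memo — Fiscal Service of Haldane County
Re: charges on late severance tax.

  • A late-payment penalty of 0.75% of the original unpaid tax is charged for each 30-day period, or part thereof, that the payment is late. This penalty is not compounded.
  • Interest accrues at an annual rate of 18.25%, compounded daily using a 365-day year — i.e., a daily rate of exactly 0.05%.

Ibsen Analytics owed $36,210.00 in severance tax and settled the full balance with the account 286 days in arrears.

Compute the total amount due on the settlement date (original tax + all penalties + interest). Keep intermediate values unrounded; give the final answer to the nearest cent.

Penalty periods: ⌈286/30⌉ = 10; penalty = 10 × 0.75% × $36,210.00 = $2,715.75
Interest: $36,210.00 × ((1 + 0.0005)^286 − 1) = $36,210.00 × 0.15368857… = $5,565.0631…
Total = $36,210.00 + $2,715.7500 + $5,565.0631… = $44,490.81

$44,490.81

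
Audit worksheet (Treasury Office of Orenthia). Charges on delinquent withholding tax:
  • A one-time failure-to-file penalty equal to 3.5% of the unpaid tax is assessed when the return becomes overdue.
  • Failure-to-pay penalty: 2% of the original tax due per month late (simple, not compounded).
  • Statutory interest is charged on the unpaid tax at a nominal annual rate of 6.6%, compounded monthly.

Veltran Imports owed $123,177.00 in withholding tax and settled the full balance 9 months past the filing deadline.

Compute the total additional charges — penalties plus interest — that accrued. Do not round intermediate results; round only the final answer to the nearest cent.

Failure-to-file penalty: 3.5% × $123,177.00 = $4,311.20…
Failure-to-pay penalty: 9 × 2% × $123,177.00 = $22,171.86
Interest (6.6%/yr ÷ 12 = 0.55%/month): $123,177.00 × ((1 + 0.0055)^9 − 1) = $6,233.1370…
Penalties + interest = $26,483.0550 + $6,233.1370… = $32,716.19

$32,716.19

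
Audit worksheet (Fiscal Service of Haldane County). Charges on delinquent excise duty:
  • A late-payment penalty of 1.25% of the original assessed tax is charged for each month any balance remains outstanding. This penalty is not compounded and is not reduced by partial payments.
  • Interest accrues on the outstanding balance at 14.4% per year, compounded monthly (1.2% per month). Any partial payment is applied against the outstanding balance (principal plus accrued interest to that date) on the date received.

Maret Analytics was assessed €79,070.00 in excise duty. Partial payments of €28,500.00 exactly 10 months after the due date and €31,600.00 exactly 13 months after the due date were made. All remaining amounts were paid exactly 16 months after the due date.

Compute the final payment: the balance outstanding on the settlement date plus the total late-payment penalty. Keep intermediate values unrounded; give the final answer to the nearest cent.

€48,145.50

Balance at month 10: €79,070.0000 × (1 + 0.012)^10 = €89,087.5189…
After €28,500.00 payment: €89,087.5189… − €28,500.00 = €60,587.5189…
Balance at month 13: €60,587.5189… × (1 + 0.012)^3 = €62,794.9481…
After €31,600.00 payment: €62,794.9481… − €31,600.00 = €31,194.9481…
Balance at month 16: €31,194.9481… × (1 + 0.012)^3 = €32,331.4963…
Penalty: 16 × 1.25% × €79,070.00 = €15,814.00
Final settlement = outstanding balance + penalty = €32,331.4963… + €15,814.00 = €48,145.50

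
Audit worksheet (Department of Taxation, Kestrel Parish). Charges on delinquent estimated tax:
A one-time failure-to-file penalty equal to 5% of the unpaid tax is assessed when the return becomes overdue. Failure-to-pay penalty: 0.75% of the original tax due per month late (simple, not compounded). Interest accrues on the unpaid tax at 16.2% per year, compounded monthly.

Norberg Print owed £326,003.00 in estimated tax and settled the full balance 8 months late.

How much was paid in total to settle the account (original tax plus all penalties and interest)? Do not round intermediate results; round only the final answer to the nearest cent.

£398,780.93

Failure-to-file penalty: 5% × £326,003.00 = £16,300.15
Failure-to-pay penalty = 0.75% × £326,003.00 × 8 mo = £19,560.18
Interest (16.2%/yr ÷ 12 = 1.35%/month): £326,003.00 × ((1 + 0.0135)^8 − 1) = £36,917.6005…
Total = £326,003.00 + £35,860.3300 + £36,917.6005… = £398,780.93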